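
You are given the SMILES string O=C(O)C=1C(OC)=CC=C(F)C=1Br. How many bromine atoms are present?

1

Scan the SMILES for Br atoms (remember two-letter symbols like Cl and Br are single atoms).
Bromine count: 1.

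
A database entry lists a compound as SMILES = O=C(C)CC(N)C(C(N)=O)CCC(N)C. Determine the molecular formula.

Walk through each heavy atom and fill implicit hydrogens from standard valence (C 4, N 3, O 2, S 2, halogen 1):
  atom 1: O, bond orders sum to 2 (valence 2) → 0 H
  atom 2: C, bond orders sum to 4 (valence 4) → 0 H
  atom 3: C, bond orders sum to 1 (valence 4) → 3 H
  atom 4: C, bond orders sum to 2 (valence 4) → 2 H
  atom 5: C, bond orders sum to 3 (valence 4) → 1 H
  atom 6: N, bond orders sum to 1 (valence 3) → 2 H
  atom 7: C, bond orders sum to 3 (valence 4) → 1 H
  atom 8: C, bond orders sum to 4 (valence 4) → 0 H
  atom 9: N, bond orders sum to 1 (valence 3) → 2 H
  atom 10: O, bond orders sum to 2 (valence 2) → 0 H
  atom 11: C, bond orders sum to 2 (valence 4) → 2 H
  atom 12: C, bond orders sum to 2 (valence 4) → 2 H
  atom 13: C, bond orders sum to 3 (valence 4) → 1 H
  atom 14: N, bond orders sum to 1 (valence 3) → 2 H
  atom 15: C, bond orders sum to 1 (valence 4) → 3 H
Totals → C:10, H:21, N:3, O:2.
In Hill order: C10H21N3O2.

C10H21N3O2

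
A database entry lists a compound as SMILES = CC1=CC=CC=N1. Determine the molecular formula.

Walk through each heavy atom and fill implicit hydrogens from standard valence (C 4, N 3, O 2, S 2, halogen 1):
  atom 1: C, bond orders sum to 1 (valence 4) → 3 H
  atom 2: C, bond orders sum to 4 (valence 4) → 0 H
  atom 3: C, bond orders sum to 3 (valence 4) → 1 H
  atom 4: C, bond orders sum to 3 (valence 4) → 1 H
  atom 5: C, bond orders sum to 3 (valence 4) → 1 H
  atom 6: C, bond orders sum to 3 (valence 4) → 1 H
  atom 7: N, bond orders sum to 3 (valence 3) → 0 H
Totals → C:6, H:7, N:1.
In Hill order: C6H7N.

C6H7N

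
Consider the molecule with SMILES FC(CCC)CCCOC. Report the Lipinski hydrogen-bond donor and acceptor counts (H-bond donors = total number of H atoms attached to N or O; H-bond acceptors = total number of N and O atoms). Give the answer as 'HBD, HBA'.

Donors: find every N or O and count the H atoms it carries.
  atom 9 (O): bond orders sum to 2 → 0 H
Lipinski HBD = 0.
Acceptors: N atoms = 0, O atoms = 1 → HBA = 1.

0, 1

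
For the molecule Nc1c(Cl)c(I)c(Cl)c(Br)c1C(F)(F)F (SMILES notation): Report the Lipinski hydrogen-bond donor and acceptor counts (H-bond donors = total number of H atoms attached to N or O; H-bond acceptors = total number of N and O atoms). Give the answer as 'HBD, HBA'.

2, 1

Donors: find every N or O and count the H atoms it carries.
  atom 1 (N): bond orders sum to 1 → 2 H
Lipinski HBD = 2.
Acceptors: N atoms = 1, O atoms = 0 → HBA = 1.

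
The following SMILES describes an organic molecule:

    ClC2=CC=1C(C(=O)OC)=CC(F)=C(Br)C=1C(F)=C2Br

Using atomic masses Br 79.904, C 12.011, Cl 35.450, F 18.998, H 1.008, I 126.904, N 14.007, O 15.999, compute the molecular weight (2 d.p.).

First, the molecular formula is C12H5Br2ClF2O2 (counting implicit H from valence).
  Br: 2 × 79.904 = 159.808
  C: 12 × 12.011 = 144.132
  Cl: 1 × 35.450 = 35.450
  F: 2 × 18.998 = 37.996
  H: 5 × 1.008 = 5.040
  O: 2 × 15.999 = 31.998
Sum: 2×79.904 + 12×12.011 + 1×35.450 + 2×18.998 + 5×1.008 + 2×15.999 = 414.424 → 414.42 g/mol.

414.42 g/mol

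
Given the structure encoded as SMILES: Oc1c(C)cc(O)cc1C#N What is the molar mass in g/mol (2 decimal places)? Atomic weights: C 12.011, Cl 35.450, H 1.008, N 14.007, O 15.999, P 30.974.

149.15 g/mol

First, the molecular formula is C8H7NO2 (counting implicit H from valence).
  C: 8 × 12.011 = 96.088
  H: 7 × 1.008 = 7.056
  N: 1 × 14.007 = 14.007
  O: 2 × 15.999 = 31.998
Sum: 8×12.011 + 7×1.008 + 1×14.007 + 2×15.999 = 149.149 → 149.15 g/mol.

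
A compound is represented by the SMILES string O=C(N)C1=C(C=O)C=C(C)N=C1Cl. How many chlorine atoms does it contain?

1

Scan the SMILES for Cl atoms (remember two-letter symbols like Cl and Br are single atoms).
Chlorine count: 1.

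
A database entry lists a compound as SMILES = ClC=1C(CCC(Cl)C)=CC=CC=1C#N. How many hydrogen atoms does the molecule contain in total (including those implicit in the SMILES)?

11

Walk through each heavy atom and fill implicit hydrogens from standard valence (C 4, N 3, O 2, S 2, halogen 1):
  atom 1: Cl (halogen, monovalent) → 0 H
  atom 2: C, bond orders sum to 4 (valence 4) → 0 H
  atom 3: C, bond orders sum to 4 (valence 4) → 0 H
  atom 4: C, bond orders sum to 2 (valence 4) → 2 H
  atom 5: C, bond orders sum to 2 (valence 4) → 2 H
  atom 6: C, bond orders sum to 3 (valence 4) → 1 H
  atom 7: Cl (halogen, monovalent) → 0 H
  atom 8: C, bond orders sum to 1 (valence 4) → 3 H
  atom 9: C, bond orders sum to 3 (valence 4) → 1 H
  atom 10: C, bond orders sum to 3 (valence 4) → 1 H
  atom 11: C, bond orders sum to 3 (valence 4) → 1 H
  atom 12: C, bond orders sum to 4 (valence 4) → 0 H
  atom 13: C, bond orders sum to 4 (valence 4) → 0 H
  atom 14: N, bond orders sum to 3 (valence 3) → 0 H
Total hydrogens: 11.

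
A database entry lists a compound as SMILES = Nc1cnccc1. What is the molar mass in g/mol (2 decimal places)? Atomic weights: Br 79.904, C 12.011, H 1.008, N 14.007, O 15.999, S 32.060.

First, the molecular formula is C5H6N2 (counting implicit H from valence).
  C: 5 × 12.011 = 60.055
  H: 6 × 1.008 = 6.048
  N: 2 × 14.007 = 28.014
Sum: 5×12.011 + 6×1.008 + 2×14.007 = 94.117 → 94.12 g/mol.

94.12 g/mol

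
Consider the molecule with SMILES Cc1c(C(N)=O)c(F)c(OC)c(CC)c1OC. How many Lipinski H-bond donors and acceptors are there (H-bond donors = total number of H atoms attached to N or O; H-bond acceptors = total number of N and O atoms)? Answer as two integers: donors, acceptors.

Donors: find every N or O and count the H atoms it carries.
  atom 5 (N): bond orders sum to 1 → 2 H
  atom 6 (O): bond orders sum to 2 → 0 H
  atom 10 (O): bond orders sum to 2 → 0 H
  atom 16 (O): bond orders sum to 2 → 0 H
Lipinski HBD = 2.
Acceptors: N atoms = 1, O atoms = 3 → HBA = 4.

2, 4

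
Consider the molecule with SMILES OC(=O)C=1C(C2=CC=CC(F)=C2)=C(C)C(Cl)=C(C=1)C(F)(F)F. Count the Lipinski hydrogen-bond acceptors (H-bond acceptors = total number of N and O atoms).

N atoms: 0; O atoms: 2.
Lipinski HBA = 0 + 2 = 2.

2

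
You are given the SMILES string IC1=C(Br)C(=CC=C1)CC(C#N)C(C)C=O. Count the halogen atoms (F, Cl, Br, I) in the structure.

Halogen atoms appear at heavy-atom positions 1, 4 (1×Br, 1×I).
Other groups present: 1 aldehyde, 1 nitrile.
Halogen count: 2.

2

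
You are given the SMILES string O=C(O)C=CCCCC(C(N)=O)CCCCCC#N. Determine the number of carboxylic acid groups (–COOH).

1

The carboxylic acid motif appears at heavy-atom position 2 in the SMILES.
Other groups present: 1 alkene, 1 amide, 1 nitrile.
Carboxylic acid count: 1.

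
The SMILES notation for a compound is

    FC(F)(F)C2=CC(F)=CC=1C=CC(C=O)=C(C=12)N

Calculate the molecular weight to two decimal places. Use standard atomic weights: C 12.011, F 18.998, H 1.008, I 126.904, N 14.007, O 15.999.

First, the molecular formula is C12H7F4NO (counting implicit H from valence).
  C: 12 × 12.011 = 144.132
  F: 4 × 18.998 = 75.992
  H: 7 × 1.008 = 7.056
  N: 1 × 14.007 = 14.007
  O: 1 × 15.999 = 15.999
Sum: 12×12.011 + 4×18.998 + 7×1.008 + 1×14.007 + 1×15.999 = 257.186 → 257.19 g/mol.

257.19 g/mol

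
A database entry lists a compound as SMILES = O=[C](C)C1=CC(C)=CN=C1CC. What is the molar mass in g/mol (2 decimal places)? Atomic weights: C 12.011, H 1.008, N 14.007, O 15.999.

163.22 g/mol

First, the molecular formula is C10H13NO (counting implicit H from valence).
  C: 10 × 12.011 = 120.110
  H: 13 × 1.008 = 13.104
  N: 1 × 14.007 = 14.007
  O: 1 × 15.999 = 15.999
Sum: 10×12.011 + 13×1.008 + 1×14.007 + 1×15.999 = 163.220 → 163.22 g/mol.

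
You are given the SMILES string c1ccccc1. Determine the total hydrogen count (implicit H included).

Walk through each heavy atom and fill implicit hydrogens from standard valence (C 4, N 3, O 2, S 2, halogen 1); for lowercase aromatic atoms, an aromatic c carries 1 H when it has two neighbours and 0 H with three, and aromatic n carries 0 H:
  atom 1: aromatic c, 2 neighbours → 1 H
  atom 2: aromatic c, 2 neighbours → 1 H
  atom 3: aromatic c, 2 neighbours → 1 H
  atom 4: aromatic c, 2 neighbours → 1 H
  atom 5: aromatic c, 2 neighbours → 1 H
  atom 6: aromatic c, 2 neighbours → 1 H
Total hydrogens: 6.

6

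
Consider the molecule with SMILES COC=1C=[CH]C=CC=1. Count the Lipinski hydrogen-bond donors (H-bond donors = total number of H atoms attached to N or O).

0

Donors: find every N or O and count the H atoms it carries.
  atom 2 (O): bond orders sum to 2 → 0 H
Lipinski HBD = 0.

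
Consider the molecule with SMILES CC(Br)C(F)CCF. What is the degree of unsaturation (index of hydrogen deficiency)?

Degree of unsaturation = (number of rings) + (number of π bonds).
Ring closures in the SMILES: 0.
π bonds: none → 0 DoU from unsaturation.
Total DoU = 0 + 0 = 0.

0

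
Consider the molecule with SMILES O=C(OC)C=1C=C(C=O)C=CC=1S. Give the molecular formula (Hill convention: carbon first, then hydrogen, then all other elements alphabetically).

Walk through each heavy atom and fill implicit hydrogens from standard valence (C 4, N 3, O 2, S 2, halogen 1):
  atom 1: O, bond orders sum to 2 (valence 2) → 0 H
  atom 2: C, bond orders sum to 4 (valence 4) → 0 H
  atom 3: O, bond orders sum to 2 (valence 2) → 0 H
  atom 4: C, bond orders sum to 1 (valence 4) → 3 H
  atom 5: C, bond orders sum to 4 (valence 4) → 0 H
  atom 6: C, bond orders sum to 3 (valence 4) → 1 H
  atom 7: C, bond orders sum to 4 (valence 4) → 0 H
  atom 8: C, bond orders sum to 3 (valence 4) → 1 H
  atom 9: O, bond orders sum to 2 (valence 2) → 0 H
  atom 10: C, bond orders sum to 3 (valence 4) → 1 H
  atom 11: C, bond orders sum to 3 (valence 4) → 1 H
  atom 12: C, bond orders sum to 4 (valence 4) → 0 H
  atom 13: S, bond orders sum to 1 (valence 2) → 1 H
Totals → C:9, H:8, O:3, S:1.

C9H8O3S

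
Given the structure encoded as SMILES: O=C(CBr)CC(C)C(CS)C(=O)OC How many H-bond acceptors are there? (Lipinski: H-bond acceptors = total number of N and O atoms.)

3

N atoms: 0; O atoms: 3.
Lipinski HBA = 0 + 3 = 3.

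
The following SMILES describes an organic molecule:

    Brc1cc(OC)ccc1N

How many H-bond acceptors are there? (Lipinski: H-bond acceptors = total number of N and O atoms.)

2

N atoms: 1; O atoms: 1.
Lipinski HBA = 1 + 1 = 2.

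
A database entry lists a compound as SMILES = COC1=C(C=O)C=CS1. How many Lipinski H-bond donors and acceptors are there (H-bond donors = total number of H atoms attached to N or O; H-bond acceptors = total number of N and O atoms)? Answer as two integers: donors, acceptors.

0, 2

Donors: find every N or O and count the H atoms it carries.
  atom 2 (O): bond orders sum to 2 → 0 H
  atom 6 (O): bond orders sum to 2 → 0 H
Lipinski HBD = 0.
Acceptors: N atoms = 0, O atoms = 2 → HBA = 2.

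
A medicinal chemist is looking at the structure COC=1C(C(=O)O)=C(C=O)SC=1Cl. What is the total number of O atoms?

4

Scan the SMILES for O atoms (remember two-letter symbols like Cl and Br are single atoms).
Oxygen count: 4.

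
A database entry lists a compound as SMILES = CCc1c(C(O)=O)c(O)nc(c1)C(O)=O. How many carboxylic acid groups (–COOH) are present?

The carboxylic acid motif appears at heavy-atom positions 5, 13 in the SMILES.
Other groups present: 1 hydroxyl.
Carboxylic acid count: 2.

2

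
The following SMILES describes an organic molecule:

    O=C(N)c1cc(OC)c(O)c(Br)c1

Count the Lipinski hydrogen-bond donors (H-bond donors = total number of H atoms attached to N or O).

Donors: find every N or O and count the H atoms it carries.
  atom 1 (O): bond orders sum to 2 → 0 H
  atom 3 (N): bond orders sum to 1 → 2 H
  atom 7 (O): bond orders sum to 2 → 0 H
  atom 10 (O): bond orders sum to 1 → 1 H
Lipinski HBD = 3.

3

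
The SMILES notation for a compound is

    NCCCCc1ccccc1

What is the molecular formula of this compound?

C10H15N

Walk through each heavy atom and fill implicit hydrogens from standard valence (C 4, N 3, O 2, S 2, halogen 1); for lowercase aromatic atoms, an aromatic c carries 1 H when it has two neighbours and 0 H with three, and aromatic n carries 0 H:
  atom 1: N, bond orders sum to 1 (valence 3) → 2 H
  atom 2: C, bond orders sum to 2 (valence 4) → 2 H
  atom 3: C, bond orders sum to 2 (valence 4) → 2 H
  atom 4: C, bond orders sum to 2 (valence 4) → 2 H
  atom 5: C, bond orders sum to 2 (valence 4) → 2 H
  atom 6: aromatic c, 3 neighbours → 0 H
  atom 7: aromatic c, 2 neighbours → 1 H
  atom 8: aromatic c, 2 neighbours → 1 H
  atom 9: aromatic c, 2 neighbours → 1 H
  atom 10: aromatic c, 2 neighbours → 1 H
  atom 11: aromatic c, 2 neighbours → 1 H
Totals → C:10, H:15, N:1.
In Hill order: C10H15N.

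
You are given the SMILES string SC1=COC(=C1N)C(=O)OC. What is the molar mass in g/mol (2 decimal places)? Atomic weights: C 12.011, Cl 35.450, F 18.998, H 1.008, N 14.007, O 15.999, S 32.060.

First, the molecular formula is C6H7NO3S (counting implicit H from valence).
  C: 6 × 12.011 = 72.066
  H: 7 × 1.008 = 7.056
  N: 1 × 14.007 = 14.007
  O: 3 × 15.999 = 47.997
  S: 1 × 32.060 = 32.060
Sum: 6×12.011 + 7×1.008 + 1×14.007 + 3×15.999 + 1×32.060 = 173.186 → 173.19 g/mol.

173.19 g/mol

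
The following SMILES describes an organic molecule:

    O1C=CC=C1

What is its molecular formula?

Walk through each heavy atom and fill implicit hydrogens from standard valence (C 4, N 3, O 2, S 2, halogen 1):
  atom 1: O, bond orders sum to 2 (valence 2) → 0 H
  atom 2: C, bond orders sum to 3 (valence 4) → 1 H
  atom 3: C, bond orders sum to 3 (valence 4) → 1 H
  atom 4: C, bond orders sum to 3 (valence 4) → 1 H
  atom 5: C, bond orders sum to 3 (valence 4) → 1 H
Totals → C:4, H:4, O:1.

C4H4O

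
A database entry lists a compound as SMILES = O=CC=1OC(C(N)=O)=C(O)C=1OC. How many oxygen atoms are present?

5

Scan the SMILES for O atoms (remember two-letter symbols like Cl and Br are single atoms).
Oxygen count: 5.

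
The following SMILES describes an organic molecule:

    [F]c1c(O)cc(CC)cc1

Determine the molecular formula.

C8H9FO

Walk through each heavy atom and fill implicit hydrogens from standard valence (C 4, N 3, O 2, S 2, halogen 1); for lowercase aromatic atoms, an aromatic c carries 1 H when it has two neighbours and 0 H with three, and aromatic n carries 0 H:
  atom 1: F with explicit H count 0
  atom 2: aromatic c, 3 neighbours → 0 H
  atom 3: aromatic c, 3 neighbours → 0 H
  atom 4: O, bond orders sum to 1 (valence 2) → 1 H
  atom 5: aromatic c, 2 neighbours → 1 H
  atom 6: aromatic c, 3 neighbours → 0 H
  atom 7: C, bond orders sum to 2 (valence 4) → 2 H
  atom 8: C, bond orders sum to 1 (valence 4) → 3 H
  atom 9: aromatic c, 2 neighbours → 1 H
  atom 10: aromatic c, 2 neighbours → 1 H
Totals → C:8, H:9, F:1, O:1.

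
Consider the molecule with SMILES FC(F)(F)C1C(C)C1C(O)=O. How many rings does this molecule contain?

1

In SMILES, each pair of matching ring-closure digits denotes one ring-closing bond; the number of such bonds equals the number of independent rings.
Ring-closure bonds here: 1.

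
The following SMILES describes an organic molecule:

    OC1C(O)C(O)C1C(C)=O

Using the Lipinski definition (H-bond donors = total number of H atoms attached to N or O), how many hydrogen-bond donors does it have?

Donors: find every N or O and count the H atoms it carries.
  atom 1 (O): bond orders sum to 1 → 1 H
  atom 4 (O): bond orders sum to 1 → 1 H
  atom 6 (O): bond orders sum to 1 → 1 H
  atom 10 (O): bond orders sum to 2 → 0 H
Lipinski HBD = 3.

3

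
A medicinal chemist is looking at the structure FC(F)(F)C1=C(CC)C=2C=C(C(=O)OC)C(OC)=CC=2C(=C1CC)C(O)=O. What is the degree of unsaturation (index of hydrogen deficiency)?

Molecular formula: C19H19F3O5.
DoU = (2C + 2 + N − H − X) / 2, where X is the halogen count and O/S are ignored.
    = (2·19 + 2 + 0 − 19 − 3) / 2 = 18 / 2 = 9.

9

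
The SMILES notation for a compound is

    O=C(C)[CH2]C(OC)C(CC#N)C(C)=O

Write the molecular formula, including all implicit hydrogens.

Walk through each heavy atom and fill implicit hydrogens from standard valence (C 4, N 3, O 2, S 2, halogen 1):
  atom 1: O, bond orders sum to 2 (valence 2) → 0 H
  atom 2: C, bond orders sum to 4 (valence 4) → 0 H
  atom 3: C, bond orders sum to 1 (valence 4) → 3 H
  atom 4: C with explicit H count 2
  atom 5: C, bond orders sum to 3 (valence 4) → 1 H
  atom 6: O, bond orders sum to 2 (valence 2) → 0 H
  atom 7: C, bond orders sum to 1 (valence 4) → 3 H
  atom 8: C, bond orders sum to 3 (valence 4) → 1 H
  atom 9: C, bond orders sum to 2 (valence 4) → 2 H
  atom 10: C, bond orders sum to 4 (valence 4) → 0 H
  atom 11: N, bond orders sum to 3 (valence 3) → 0 H
  atom 12: C, bond orders sum to 4 (valence 4) → 0 H
  atom 13: C, bond orders sum to 1 (valence 4) → 3 H
  atom 14: O, bond orders sum to 2 (valence 2) → 0 H
Totals → C:10, H:15, N:1, O:3.

C10H15NO3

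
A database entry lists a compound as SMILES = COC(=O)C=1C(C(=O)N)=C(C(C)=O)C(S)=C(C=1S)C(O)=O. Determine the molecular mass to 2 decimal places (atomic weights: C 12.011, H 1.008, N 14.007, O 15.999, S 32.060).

329.34 g/mol

First, the molecular formula is C12H11NO6S2 (counting implicit H from valence).
  C: 12 × 12.011 = 144.132
  H: 11 × 1.008 = 11.088
  N: 1 × 14.007 = 14.007
  O: 6 × 15.999 = 95.994
  S: 2 × 32.060 = 64.120
Sum: 12×12.011 + 11×1.008 + 1×14.007 + 6×15.999 + 2×32.060 = 329.341 → 329.34 g/mol.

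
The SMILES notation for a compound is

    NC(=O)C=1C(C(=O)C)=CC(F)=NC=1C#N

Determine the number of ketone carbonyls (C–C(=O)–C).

The ketone motif appears at heavy-atom position 6 in the SMILES.
Other groups present: 1 amide, 1 nitrile.
Ketone count: 1.

1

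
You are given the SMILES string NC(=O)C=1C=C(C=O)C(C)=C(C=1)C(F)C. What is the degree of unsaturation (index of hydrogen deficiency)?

Degree of unsaturation = (number of rings) + (number of π bonds).
Ring closures in the SMILES: 1.
π bonds: 5 double bonds (each 1 DoU) → 5 DoU from unsaturation.
Total DoU = 1 + 5 = 6.

6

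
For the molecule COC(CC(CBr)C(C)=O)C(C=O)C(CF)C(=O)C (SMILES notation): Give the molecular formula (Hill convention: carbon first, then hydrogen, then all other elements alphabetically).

C13H20BrFO4

Walk through each heavy atom and fill implicit hydrogens from standard valence (C 4, N 3, O 2, S 2, halogen 1):
  atom 1: C, bond orders sum to 1 (valence 4) → 3 H
  atom 2: O, bond orders sum to 2 (valence 2) → 0 H
  atom 3: C, bond orders sum to 3 (valence 4) → 1 H
  atom 4: C, bond orders sum to 2 (valence 4) → 2 H
  atom 5: C, bond orders sum to 3 (valence 4) → 1 H
  atom 6: C, bond orders sum to 2 (valence 4) → 2 H
  atom 7: Br (halogen, monovalent) → 0 H
  atom 8: C, bond orders sum to 4 (valence 4) → 0 H
  atom 9: C, bond orders sum to 1 (valence 4) → 3 H
  atom 10: O, bond orders sum to 2 (valence 2) → 0 H
  atom 11: C, bond orders sum to 3 (valence 4) → 1 H
  atom 12: C, bond orders sum to 3 (valence 4) → 1 H
  atom 13: O, bond orders sum to 2 (valence 2) → 0 H
  atom 14: C, bond orders sum to 3 (valence 4) → 1 H
  atom 15: C, bond orders sum to 2 (valence 4) → 2 H
  atom 16: F (halogen, monovalent) → 0 H
  atom 17: C, bond orders sum to 4 (valence 4) → 0 H
  atom 18: O, bond orders sum to 2 (valence 2) → 0 H
  atom 19: C, bond orders sum to 1 (valence 4) → 3 H
Totals → C:13, H:20, Br:1, F:1, O:4.
In Hill order: C13H20BrFO4.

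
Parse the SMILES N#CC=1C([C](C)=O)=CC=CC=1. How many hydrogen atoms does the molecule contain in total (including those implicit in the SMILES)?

7

Walk through each heavy atom and fill implicit hydrogens from standard valence (C 4, N 3, O 2, S 2, halogen 1):
  atom 1: N, bond orders sum to 3 (valence 3) → 0 H
  atom 2: C, bond orders sum to 4 (valence 4) → 0 H
  atom 3: C, bond orders sum to 4 (valence 4) → 0 H
  atom 4: C, bond orders sum to 4 (valence 4) → 0 H
  atom 5: C with explicit H count 0
  atom 6: C, bond orders sum to 1 (valence 4) → 3 H
  atom 7: O, bond orders sum to 2 (valence 2) → 0 H
  atom 8: C, bond orders sum to 3 (valence 4) → 1 H
  atom 9: C, bond orders sum to 3 (valence 4) → 1 H
  atom 10: C, bond orders sum to 3 (valence 4) → 1 H
  atom 11: C, bond orders sum to 3 (valence 4) → 1 H
Total hydrogens: 7.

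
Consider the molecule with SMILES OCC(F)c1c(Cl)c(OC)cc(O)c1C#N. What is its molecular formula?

C10H9ClFNO3

Walk through each heavy atom and fill implicit hydrogens from standard valence (C 4, N 3, O 2, S 2, halogen 1); for lowercase aromatic atoms, an aromatic c carries 1 H when it has two neighbours and 0 H with three, and aromatic n carries 0 H:
  atom 1: O, bond orders sum to 1 (valence 2) → 1 H
  atom 2: C, bond orders sum to 2 (valence 4) → 2 H
  atom 3: C, bond orders sum to 3 (valence 4) → 1 H
  atom 4: F (halogen, monovalent) → 0 H
  atom 5: aromatic c, 3 neighbours → 0 H
  atom 6: aromatic c, 3 neighbours → 0 H
  atom 7: Cl (halogen, monovalent) → 0 H
  atom 8: aromatic c, 3 neighbours → 0 H
  atom 9: O, bond orders sum to 2 (valence 2) → 0 H
  atom 10: C, bond orders sum to 1 (valence 4) → 3 H
  atom 11: aromatic c, 2 neighbours → 1 H
  atom 12: aromatic c, 3 neighbours → 0 H
  atom 13: O, bond orders sum to 1 (valence 2) → 1 H
  atom 14: aromatic c, 3 neighbours → 0 H
  atom 15: C, bond orders sum to 4 (valence 4) → 0 H
  atom 16: N, bond orders sum to 3 (valence 3) → 0 H
Totals → C:10, H:9, Cl:1, F:1, N:1, O:3.
In Hill order: C10H9ClFNO3.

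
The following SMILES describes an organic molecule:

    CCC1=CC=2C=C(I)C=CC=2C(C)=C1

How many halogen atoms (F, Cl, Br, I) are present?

1

Halogen atoms appear at heavy-atom position 8 (1×I).
Halogen count: 1.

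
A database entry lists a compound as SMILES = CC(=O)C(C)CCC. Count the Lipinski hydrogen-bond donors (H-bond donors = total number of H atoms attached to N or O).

0

Donors: find every N or O and count the H atoms it carries.
  atom 3 (O): bond orders sum to 2 → 0 H
Lipinski HBD = 0.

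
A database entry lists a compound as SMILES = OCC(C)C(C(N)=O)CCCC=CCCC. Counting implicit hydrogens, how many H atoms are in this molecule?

25

Walk through each heavy atom and fill implicit hydrogens from standard valence (C 4, N 3, O 2, S 2, halogen 1):
  atom 1: O, bond orders sum to 1 (valence 2) → 1 H
  atom 2: C, bond orders sum to 2 (valence 4) → 2 H
  atom 3: C, bond orders sum to 3 (valence 4) → 1 H
  atom 4: C, bond orders sum to 1 (valence 4) → 3 H
  atom 5: C, bond orders sum to 3 (valence 4) → 1 H
  atom 6: C, bond orders sum to 4 (valence 4) → 0 H
  atom 7: N, bond orders sum to 1 (valence 3) → 2 H
  atom 8: O, bond orders sum to 2 (valence 2) → 0 H
  atom 9: C, bond orders sum to 2 (valence 4) → 2 H
  atom 10: C, bond orders sum to 2 (valence 4) → 2 H
  atom 11: C, bond orders sum to 2 (valence 4) → 2 H
  atom 12: C, bond orders sum to 3 (valence 4) → 1 H
  atom 13: C, bond orders sum to 3 (valence 4) → 1 H
  atom 14: C, bond orders sum to 2 (valence 4) → 2 H
  atom 15: C, bond orders sum to 2 (valence 4) → 2 H
  atom 16: C, bond orders sum to 1 (valence 4) → 3 H
Total hydrogens: 25.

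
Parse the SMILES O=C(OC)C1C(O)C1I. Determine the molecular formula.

C5H7IO3

Walk through each heavy atom and fill implicit hydrogens from standard valence (C 4, N 3, O 2, S 2, halogen 1):
  atom 1: O, bond orders sum to 2 (valence 2) → 0 H
  atom 2: C, bond orders sum to 4 (valence 4) → 0 H
  atom 3: O, bond orders sum to 2 (valence 2) → 0 H
  atom 4: C, bond orders sum to 1 (valence 4) → 3 H
  atom 5: C, bond orders sum to 3 (valence 4) → 1 H
  atom 6: C, bond orders sum to 3 (valence 4) → 1 H
  atom 7: O, bond orders sum to 1 (valence 2) → 1 H
  atom 8: C, bond orders sum to 3 (valence 4) → 1 H
  atom 9: I (halogen, monovalent) → 0 H
Totals → C:5, H:7, I:1, O:3.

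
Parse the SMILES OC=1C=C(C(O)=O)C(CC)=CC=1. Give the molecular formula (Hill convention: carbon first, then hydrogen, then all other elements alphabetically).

C9H10O3

Walk through each heavy atom and fill implicit hydrogens from standard valence (C 4, N 3, O 2, S 2, halogen 1):
  atom 1: O, bond orders sum to 1 (valence 2) → 1 H
  atom 2: C, bond orders sum to 4 (valence 4) → 0 H
  atom 3: C, bond orders sum to 3 (valence 4) → 1 H
  atom 4: C, bond orders sum to 4 (valence 4) → 0 H
  atom 5: C, bond orders sum to 4 (valence 4) → 0 H
  atom 6: O, bond orders sum to 1 (valence 2) → 1 H
  atom 7: O, bond orders sum to 2 (valence 2) → 0 H
  atom 8: C, bond orders sum to 4 (valence 4) → 0 H
  atom 9: C, bond orders sum to 2 (valence 4) → 2 H
  atom 10: C, bond orders sum to 1 (valence 4) → 3 H
  atom 11: C, bond orders sum to 3 (valence 4) → 1 H
  atom 12: C, bond orders sum to 3 (valence 4) → 1 H
Totals → C:9, H:10, O:3.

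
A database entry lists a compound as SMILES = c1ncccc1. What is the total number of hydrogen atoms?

Walk through each heavy atom and fill implicit hydrogens from standard valence (C 4, N 3, O 2, S 2, halogen 1); for lowercase aromatic atoms, an aromatic c carries 1 H when it has two neighbours and 0 H with three, and aromatic n carries 0 H:
  atom 1: aromatic c, 2 neighbours → 1 H
  atom 2: aromatic n, 2 neighbours → 0 H
  atom 3: aromatic c, 2 neighbours → 1 H
  atom 4: aromatic c, 2 neighbours → 1 H
  atom 5: aromatic c, 2 neighbours → 1 H
  atom 6: aromatic c, 2 neighbours → 1 H
Total hydrogens: 5.

5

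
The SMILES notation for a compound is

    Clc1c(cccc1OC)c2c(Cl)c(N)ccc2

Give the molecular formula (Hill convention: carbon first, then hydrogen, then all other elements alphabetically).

C13H11Cl2NO

Walk through each heavy atom and fill implicit hydrogens from standard valence (C 4, N 3, O 2, S 2, halogen 1); for lowercase aromatic atoms, an aromatic c carries 1 H when it has two neighbours and 0 H with three, and aromatic n carries 0 H:
  atom 1: Cl (halogen, monovalent) → 0 H
  atom 2: aromatic c, 3 neighbours → 0 H
  atom 3: aromatic c, 3 neighbours → 0 H
  atom 4: aromatic c, 2 neighbours → 1 H
  atom 5: aromatic c, 2 neighbours → 1 H
  atom 6: aromatic c, 2 neighbours → 1 H
  atom 7: aromatic c, 3 neighbours → 0 H
  atom 8: O, bond orders sum to 2 (valence 2) → 0 H
  atom 9: C, bond orders sum to 1 (valence 4) → 3 H
  atom 10: aromatic c, 3 neighbours → 0 H
  atom 11: aromatic c, 3 neighbours → 0 H
  atom 12: Cl (halogen, monovalent) → 0 H
  atom 13: aromatic c, 3 neighbours → 0 H
  atom 14: N, bond orders sum to 1 (valence 3) → 2 H
  atom 15: aromatic c, 2 neighbours → 1 H
  atom 16: aromatic c, 2 neighbours → 1 H
  atom 17: aromatic c, 2 neighbours → 1 H
Totals → C:13, H:11, Cl:2, N:1, O:1.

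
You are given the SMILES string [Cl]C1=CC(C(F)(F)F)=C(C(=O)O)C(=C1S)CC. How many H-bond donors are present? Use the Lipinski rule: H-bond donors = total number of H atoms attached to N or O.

Donors: find every N or O and count the H atoms it carries.
  atom 11 (O): bond orders sum to 2 → 0 H
  atom 12 (O): bond orders sum to 1 → 1 H
Lipinski HBD = 1.

1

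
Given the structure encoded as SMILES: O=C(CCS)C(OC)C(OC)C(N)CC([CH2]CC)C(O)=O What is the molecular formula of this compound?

Walk through each heavy atom and fill implicit hydrogens from standard valence (C 4, N 3, O 2, S 2, halogen 1):
  atom 1: O, bond orders sum to 2 (valence 2) → 0 H
  atom 2: C, bond orders sum to 4 (valence 4) → 0 H
  atom 3: C, bond orders sum to 2 (valence 4) → 2 H
  atom 4: C, bond orders sum to 2 (valence 4) → 2 H
  atom 5: S, bond orders sum to 1 (valence 2) → 1 H
  atom 6: C, bond orders sum to 3 (valence 4) → 1 H
  atom 7: O, bond orders sum to 2 (valence 2) → 0 H
  atom 8: C, bond orders sum to 1 (valence 4) → 3 H
  atom 9: C, bond orders sum to 3 (valence 4) → 1 H
  atom 10: O, bond orders sum to 2 (valence 2) → 0 H
  atom 11: C, bond orders sum to 1 (valence 4) → 3 H
  atom 12: C, bond orders sum to 3 (valence 4) → 1 H
  atom 13: N, bond orders sum to 1 (valence 3) → 2 H
  atom 14: C, bond orders sum to 2 (valence 4) → 2 H
  atom 15: C, bond orders sum to 3 (valence 4) → 1 H
  atom 16: C with explicit H count 2
  atom 17: C, bond orders sum to 2 (valence 4) → 2 H
  atom 18: C, bond orders sum to 1 (valence 4) → 3 H
  atom 19: C, bond orders sum to 4 (valence 4) → 0 H
  atom 20: O, bond orders sum to 1 (valence 2) → 1 H
  atom 21: O, bond orders sum to 2 (valence 2) → 0 H
Totals → C:14, H:27, N:1, O:5, S:1.
In Hill order: C14H27NO5S.

C14H27NO5S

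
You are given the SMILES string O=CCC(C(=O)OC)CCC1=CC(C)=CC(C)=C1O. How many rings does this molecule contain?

1

In SMILES, each pair of matching ring-closure digits denotes one ring-closing bond; the number of such bonds equals the number of independent rings.
Ring-closure bonds here: 1.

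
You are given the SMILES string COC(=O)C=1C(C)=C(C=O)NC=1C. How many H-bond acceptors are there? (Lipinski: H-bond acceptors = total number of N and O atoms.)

N atoms: 1; O atoms: 3.
Lipinski HBA = 1 + 3 = 4.

4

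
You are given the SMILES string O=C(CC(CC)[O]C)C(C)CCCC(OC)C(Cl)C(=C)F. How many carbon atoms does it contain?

Count every carbon token in the SMILES (each C, including those in ring-closure positions and inside branches).
Carbon count: 16.

16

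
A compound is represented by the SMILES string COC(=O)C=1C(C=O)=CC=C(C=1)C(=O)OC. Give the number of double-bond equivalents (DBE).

7

Degree of unsaturation = (number of rings) + (number of π bonds).
Ring closures in the SMILES: 1.
π bonds: 6 double bonds (each 1 DoU) → 6 DoU from unsaturation.
Total DoU = 1 + 6 = 7.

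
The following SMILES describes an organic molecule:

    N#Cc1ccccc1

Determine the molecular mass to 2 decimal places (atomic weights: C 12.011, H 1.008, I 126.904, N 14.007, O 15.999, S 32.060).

First, the molecular formula is C7H5N (counting implicit H from valence).
  C: 7 × 12.011 = 84.077
  H: 5 × 1.008 = 5.040
  N: 1 × 14.007 = 14.007
Sum: 7×12.011 + 5×1.008 + 1×14.007 = 103.124 → 103.12 g/mol.

103.12 g/mol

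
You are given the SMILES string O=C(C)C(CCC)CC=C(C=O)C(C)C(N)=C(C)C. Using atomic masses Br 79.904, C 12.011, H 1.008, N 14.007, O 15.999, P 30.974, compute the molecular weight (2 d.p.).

265.40 g/mol

First, the molecular formula is C16H27NO2 (counting implicit H from valence).
  C: 16 × 12.011 = 192.176
  H: 27 × 1.008 = 27.216
  N: 1 × 14.007 = 14.007
  O: 2 × 15.999 = 31.998
Sum: 16×12.011 + 27×1.008 + 1×14.007 + 2×15.999 = 265.397 → 265.40 g/mol.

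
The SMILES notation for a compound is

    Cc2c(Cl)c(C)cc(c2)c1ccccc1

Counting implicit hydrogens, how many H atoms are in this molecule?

Walk through each heavy atom and fill implicit hydrogens from standard valence (C 4, N 3, O 2, S 2, halogen 1); for lowercase aromatic atoms, an aromatic c carries 1 H when it has two neighbours and 0 H with three, and aromatic n carries 0 H:
  atom 1: C, bond orders sum to 1 (valence 4) → 3 H
  atom 2: aromatic c, 3 neighbours → 0 H
  atom 3: aromatic c, 3 neighbours → 0 H
  atom 4: Cl (halogen, monovalent) → 0 H
  atom 5: aromatic c, 3 neighbours → 0 H
  atom 6: C, bond orders sum to 1 (valence 4) → 3 H
  atom 7: aromatic c, 2 neighbours → 1 H
  atom 8: aromatic c, 3 neighbours → 0 H
  atom 9: aromatic c, 2 neighbours → 1 H
  atom 10: aromatic c, 3 neighbours → 0 H
  atom 11: aromatic c, 2 neighbours → 1 H
  atom 12: aromatic c, 2 neighbours → 1 H
  atom 13: aromatic c, 2 neighbours → 1 H
  atom 14: aromatic c, 2 neighbours → 1 H
  atom 15: aromatic c, 2 neighbours → 1 H
Total hydrogens: 13.

13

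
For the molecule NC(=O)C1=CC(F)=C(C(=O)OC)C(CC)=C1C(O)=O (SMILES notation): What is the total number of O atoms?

Scan the SMILES for O atoms (remember two-letter symbols like Cl and Br are single atoms).
Oxygen count: 5.

5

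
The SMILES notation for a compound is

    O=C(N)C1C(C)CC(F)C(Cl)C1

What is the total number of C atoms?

Count every carbon token in the SMILES (each C, including those in ring-closure positions and inside branches).
Carbon count: 8.

8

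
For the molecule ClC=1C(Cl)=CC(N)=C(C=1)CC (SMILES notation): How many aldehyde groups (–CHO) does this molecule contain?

Scan the SMILES for the aldehyde motif — none present.
Groups that are present: 1 primary amine.

0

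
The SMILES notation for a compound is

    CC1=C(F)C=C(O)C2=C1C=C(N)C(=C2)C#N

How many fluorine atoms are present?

1

Scan the SMILES for F atoms (remember two-letter symbols like Cl and Br are single atoms).
Fluorine count: 1.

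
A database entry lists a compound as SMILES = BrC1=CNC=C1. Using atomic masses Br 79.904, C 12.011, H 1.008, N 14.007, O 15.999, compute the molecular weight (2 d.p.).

First, the molecular formula is C4H4BrN (counting implicit H from valence).
  Br: 1 × 79.904 = 79.904
  C: 4 × 12.011 = 48.044
  H: 4 × 1.008 = 4.032
  N: 1 × 14.007 = 14.007
Sum: 1×79.904 + 4×12.011 + 4×1.008 + 1×14.007 = 145.987 → 145.99 g/mol.

145.99 g/mol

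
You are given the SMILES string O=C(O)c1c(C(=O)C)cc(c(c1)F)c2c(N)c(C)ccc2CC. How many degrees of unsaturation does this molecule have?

Molecular formula: C18H18FNO3.
DoU = (2C + 2 + N − H − X) / 2, where X is the halogen count and O/S are ignored.
    = (2·18 + 2 + 1 − 18 − 1) / 2 = 20 / 2 = 10.

10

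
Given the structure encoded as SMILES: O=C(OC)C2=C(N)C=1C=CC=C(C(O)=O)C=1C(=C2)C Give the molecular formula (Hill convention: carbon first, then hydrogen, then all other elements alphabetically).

Walk through each heavy atom and fill implicit hydrogens from standard valence (C 4, N 3, O 2, S 2, halogen 1):
  atom 1: O, bond orders sum to 2 (valence 2) → 0 H
  atom 2: C, bond orders sum to 4 (valence 4) → 0 H
  atom 3: O, bond orders sum to 2 (valence 2) → 0 H
  atom 4: C, bond orders sum to 1 (valence 4) → 3 H
  atom 5: C, bond orders sum to 4 (valence 4) → 0 H
  atom 6: C, bond orders sum to 4 (valence 4) → 0 H
  atom 7: N, bond orders sum to 1 (valence 3) → 2 H
  atom 8: C, bond orders sum to 4 (valence 4) → 0 H
  atom 9: C, bond orders sum to 3 (valence 4) → 1 H
  atom 10: C, bond orders sum to 3 (valence 4) → 1 H
  atom 11: C, bond orders sum to 3 (valence 4) → 1 H
  atom 12: C, bond orders sum to 4 (valence 4) → 0 H
  atom 13: C, bond orders sum to 4 (valence 4) → 0 H
  atom 14: O, bond orders sum to 1 (valence 2) → 1 H
  atom 15: O, bond orders sum to 2 (valence 2) → 0 H
  atom 16: C, bond orders sum to 4 (valence 4) → 0 H
  atom 17: C, bond orders sum to 4 (valence 4) → 0 H
  atom 18: C, bond orders sum to 3 (valence 4) → 1 H
  atom 19: C, bond orders sum to 1 (valence 4) → 3 H
Totals → C:14, H:13, N:1, O:4.
In Hill order: C14H13NO4.

C14H13NO4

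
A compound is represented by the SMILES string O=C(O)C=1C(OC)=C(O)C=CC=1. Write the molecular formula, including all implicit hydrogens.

C8H8O4

Walk through each heavy atom and fill implicit hydrogens from standard valence (C 4, N 3, O 2, S 2, halogen 1):
  atom 1: O, bond orders sum to 2 (valence 2) → 0 H
  atom 2: C, bond orders sum to 4 (valence 4) → 0 H
  atom 3: O, bond orders sum to 1 (valence 2) → 1 H
  atom 4: C, bond orders sum to 4 (valence 4) → 0 H
  atom 5: C, bond orders sum to 4 (valence 4) → 0 H
  atom 6: O, bond orders sum to 2 (valence 2) → 0 H
  atom 7: C, bond orders sum to 1 (valence 4) → 3 H
  atom 8: C, bond orders sum to 4 (valence 4) → 0 H
  atom 9: O, bond orders sum to 1 (valence 2) → 1 H
  atom 10: C, bond orders sum to 3 (valence 4) → 1 H
  atom 11: C, bond orders sum to 3 (valence 4) → 1 H
  atom 12: C, bond orders sum to 3 (valence 4) → 1 H
Totals → C:8, H:8, O:4.
In Hill order: C8H8O4.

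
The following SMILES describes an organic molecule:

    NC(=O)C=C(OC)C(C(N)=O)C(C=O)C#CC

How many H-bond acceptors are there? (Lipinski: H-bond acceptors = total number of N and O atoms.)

6

N atoms: 2; O atoms: 4.
Lipinski HBA = 2 + 4 = 6.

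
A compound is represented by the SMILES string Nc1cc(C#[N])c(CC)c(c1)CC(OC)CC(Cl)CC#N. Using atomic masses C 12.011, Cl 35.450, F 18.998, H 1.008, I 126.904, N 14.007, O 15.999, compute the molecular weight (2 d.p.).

First, the molecular formula is C16H20ClN3O (counting implicit H from valence).
  C: 16 × 12.011 = 192.176
  Cl: 1 × 35.450 = 35.450
  H: 20 × 1.008 = 20.160
  N: 3 × 14.007 = 42.021
  O: 1 × 15.999 = 15.999
Sum: 16×12.011 + 1×35.450 + 20×1.008 + 3×14.007 + 1×15.999 = 305.806 → 305.81 g/mol.

305.81 g/mol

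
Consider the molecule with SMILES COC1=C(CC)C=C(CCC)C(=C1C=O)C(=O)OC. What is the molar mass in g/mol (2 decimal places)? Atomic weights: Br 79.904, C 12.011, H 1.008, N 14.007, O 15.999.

264.32 g/mol

First, the molecular formula is C15H20O4 (counting implicit H from valence).
  C: 15 × 12.011 = 180.165
  H: 20 × 1.008 = 20.160
  O: 4 × 15.999 = 63.996
Sum: 15×12.011 + 20×1.008 + 4×15.999 = 264.321 → 264.32 g/mol.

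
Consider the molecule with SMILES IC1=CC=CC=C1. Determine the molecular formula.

Walk through each heavy atom and fill implicit hydrogens from standard valence (C 4, N 3, O 2, S 2, halogen 1):
  atom 1: I (halogen, monovalent) → 0 H
  atom 2: C, bond orders sum to 4 (valence 4) → 0 H
  atom 3: C, bond orders sum to 3 (valence 4) → 1 H
  atom 4: C, bond orders sum to 3 (valence 4) → 1 H
  atom 5: C, bond orders sum to 3 (valence 4) → 1 H
  atom 6: C, bond orders sum to 3 (valence 4) → 1 H
  atom 7: C, bond orders sum to 3 (valence 4) → 1 H
Totals → C:6, H:5, I:1.
In Hill order: C6H5I.

C6H5I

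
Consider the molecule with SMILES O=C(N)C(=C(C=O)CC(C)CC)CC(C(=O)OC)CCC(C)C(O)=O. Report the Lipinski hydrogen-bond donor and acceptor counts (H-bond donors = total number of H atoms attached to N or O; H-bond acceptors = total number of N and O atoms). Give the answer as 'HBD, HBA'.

3, 7

Donors: find every N or O and count the H atoms it carries.
  atom 1 (O): bond orders sum to 2 → 0 H
  atom 3 (N): bond orders sum to 1 → 2 H
  atom 7 (O): bond orders sum to 2 → 0 H
  atom 16 (O): bond orders sum to 2 → 0 H
  atom 17 (O): bond orders sum to 2 → 0 H
  atom 24 (O): bond orders sum to 1 → 1 H
  atom 25 (O): bond orders sum to 2 → 0 H
Lipinski HBD = 3.
Acceptors: N atoms = 1, O atoms = 6 → HBA = 7.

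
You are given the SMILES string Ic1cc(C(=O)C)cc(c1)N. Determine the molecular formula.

C8H8INO

Walk through each heavy atom and fill implicit hydrogens from standard valence (C 4, N 3, O 2, S 2, halogen 1); for lowercase aromatic atoms, an aromatic c carries 1 H when it has two neighbours and 0 H with three, and aromatic n carries 0 H:
  atom 1: I (halogen, monovalent) → 0 H
  atom 2: aromatic c, 3 neighbours → 0 H
  atom 3: aromatic c, 2 neighbours → 1 H
  atom 4: aromatic c, 3 neighbours → 0 H
  atom 5: C, bond orders sum to 4 (valence 4) → 0 H
  atom 6: O, bond orders sum to 2 (valence 2) → 0 H
  atom 7: C, bond orders sum to 1 (valence 4) → 3 H
  atom 8: aromatic c, 2 neighbours → 1 H
  atom 9: aromatic c, 3 neighbours → 0 H
  atom 10: aromatic c, 2 neighbours → 1 H
  atom 11: N, bond orders sum to 1 (valence 3) → 2 H
Totals → C:8, H:8, I:1, N:1, O:1.
In Hill order: C8H8INO.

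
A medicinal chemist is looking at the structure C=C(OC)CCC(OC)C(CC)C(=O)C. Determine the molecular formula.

Walk through each heavy atom and fill implicit hydrogens from standard valence (C 4, N 3, O 2, S 2, halogen 1):
  atom 1: C, bond orders sum to 2 (valence 4) → 2 H
  atom 2: C, bond orders sum to 4 (valence 4) → 0 H
  atom 3: O, bond orders sum to 2 (valence 2) → 0 H
  atom 4: C, bond orders sum to 1 (valence 4) → 3 H
  atom 5: C, bond orders sum to 2 (valence 4) → 2 H
  atom 6: C, bond orders sum to 2 (valence 4) → 2 H
  atom 7: C, bond orders sum to 3 (valence 4) → 1 H
  atom 8: O, bond orders sum to 2 (valence 2) → 0 H
  atom 9: C, bond orders sum to 1 (valence 4) → 3 H
  atom 10: C, bond orders sum to 3 (valence 4) → 1 H
  atom 11: C, bond orders sum to 2 (valence 4) → 2 H
  atom 12: C, bond orders sum to 1 (valence 4) → 3 H
  atom 13: C, bond orders sum to 4 (valence 4) → 0 H
  atom 14: O, bond orders sum to 2 (valence 2) → 0 H
  atom 15: C, bond orders sum to 1 (valence 4) → 3 H
Totals → C:12, H:22, O:3.
In Hill order: C12H22O3.

C12H22O3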